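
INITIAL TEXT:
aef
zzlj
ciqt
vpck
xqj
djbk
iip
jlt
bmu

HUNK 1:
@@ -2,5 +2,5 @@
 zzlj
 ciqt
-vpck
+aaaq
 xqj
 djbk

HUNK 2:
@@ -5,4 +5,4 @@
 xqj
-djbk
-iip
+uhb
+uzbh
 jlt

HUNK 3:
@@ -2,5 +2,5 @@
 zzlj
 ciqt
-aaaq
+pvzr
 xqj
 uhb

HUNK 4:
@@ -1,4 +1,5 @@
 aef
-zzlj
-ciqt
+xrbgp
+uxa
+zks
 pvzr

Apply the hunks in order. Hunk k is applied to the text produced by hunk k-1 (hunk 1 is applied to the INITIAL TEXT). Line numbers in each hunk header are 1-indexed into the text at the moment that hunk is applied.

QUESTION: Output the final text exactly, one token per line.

Hunk 1: at line 2 remove [vpck] add [aaaq] -> 9 lines: aef zzlj ciqt aaaq xqj djbk iip jlt bmu
Hunk 2: at line 5 remove [djbk,iip] add [uhb,uzbh] -> 9 lines: aef zzlj ciqt aaaq xqj uhb uzbh jlt bmu
Hunk 3: at line 2 remove [aaaq] add [pvzr] -> 9 lines: aef zzlj ciqt pvzr xqj uhb uzbh jlt bmu
Hunk 4: at line 1 remove [zzlj,ciqt] add [xrbgp,uxa,zks] -> 10 lines: aef xrbgp uxa zks pvzr xqj uhb uzbh jlt bmu

Answer: aef
xrbgp
uxa
zks
pvzr
xqj
uhb
uzbh
jlt
bmu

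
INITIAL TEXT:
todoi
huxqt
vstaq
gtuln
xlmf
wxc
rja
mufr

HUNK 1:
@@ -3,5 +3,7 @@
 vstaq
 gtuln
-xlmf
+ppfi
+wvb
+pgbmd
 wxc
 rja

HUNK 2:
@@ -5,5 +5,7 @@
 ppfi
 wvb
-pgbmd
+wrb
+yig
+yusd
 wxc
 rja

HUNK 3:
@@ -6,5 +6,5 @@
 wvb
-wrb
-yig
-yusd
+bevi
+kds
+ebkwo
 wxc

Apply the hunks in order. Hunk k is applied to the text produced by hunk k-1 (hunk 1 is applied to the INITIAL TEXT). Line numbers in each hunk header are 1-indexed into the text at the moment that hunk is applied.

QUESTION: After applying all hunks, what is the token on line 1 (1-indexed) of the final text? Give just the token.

Hunk 1: at line 3 remove [xlmf] add [ppfi,wvb,pgbmd] -> 10 lines: todoi huxqt vstaq gtuln ppfi wvb pgbmd wxc rja mufr
Hunk 2: at line 5 remove [pgbmd] add [wrb,yig,yusd] -> 12 lines: todoi huxqt vstaq gtuln ppfi wvb wrb yig yusd wxc rja mufr
Hunk 3: at line 6 remove [wrb,yig,yusd] add [bevi,kds,ebkwo] -> 12 lines: todoi huxqt vstaq gtuln ppfi wvb bevi kds ebkwo wxc rja mufr
Final line 1: todoi

Answer: todoi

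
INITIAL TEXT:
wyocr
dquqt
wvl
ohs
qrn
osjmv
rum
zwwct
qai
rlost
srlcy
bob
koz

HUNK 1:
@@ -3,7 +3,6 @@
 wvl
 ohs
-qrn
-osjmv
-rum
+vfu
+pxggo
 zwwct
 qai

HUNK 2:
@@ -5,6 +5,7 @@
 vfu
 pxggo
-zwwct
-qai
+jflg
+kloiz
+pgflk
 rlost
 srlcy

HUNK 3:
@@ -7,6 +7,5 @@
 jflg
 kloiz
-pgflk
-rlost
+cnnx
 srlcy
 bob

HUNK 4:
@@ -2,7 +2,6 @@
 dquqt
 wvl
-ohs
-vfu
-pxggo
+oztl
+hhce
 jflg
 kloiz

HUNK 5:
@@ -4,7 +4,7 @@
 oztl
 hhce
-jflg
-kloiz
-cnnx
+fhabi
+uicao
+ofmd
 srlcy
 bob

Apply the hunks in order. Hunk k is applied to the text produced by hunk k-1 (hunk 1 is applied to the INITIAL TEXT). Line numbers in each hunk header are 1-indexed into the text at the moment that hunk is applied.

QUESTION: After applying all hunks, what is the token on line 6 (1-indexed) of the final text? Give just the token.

Answer: fhabi

Derivation:
Hunk 1: at line 3 remove [qrn,osjmv,rum] add [vfu,pxggo] -> 12 lines: wyocr dquqt wvl ohs vfu pxggo zwwct qai rlost srlcy bob koz
Hunk 2: at line 5 remove [zwwct,qai] add [jflg,kloiz,pgflk] -> 13 lines: wyocr dquqt wvl ohs vfu pxggo jflg kloiz pgflk rlost srlcy bob koz
Hunk 3: at line 7 remove [pgflk,rlost] add [cnnx] -> 12 lines: wyocr dquqt wvl ohs vfu pxggo jflg kloiz cnnx srlcy bob koz
Hunk 4: at line 2 remove [ohs,vfu,pxggo] add [oztl,hhce] -> 11 lines: wyocr dquqt wvl oztl hhce jflg kloiz cnnx srlcy bob koz
Hunk 5: at line 4 remove [jflg,kloiz,cnnx] add [fhabi,uicao,ofmd] -> 11 lines: wyocr dquqt wvl oztl hhce fhabi uicao ofmd srlcy bob koz
Final line 6: fhabi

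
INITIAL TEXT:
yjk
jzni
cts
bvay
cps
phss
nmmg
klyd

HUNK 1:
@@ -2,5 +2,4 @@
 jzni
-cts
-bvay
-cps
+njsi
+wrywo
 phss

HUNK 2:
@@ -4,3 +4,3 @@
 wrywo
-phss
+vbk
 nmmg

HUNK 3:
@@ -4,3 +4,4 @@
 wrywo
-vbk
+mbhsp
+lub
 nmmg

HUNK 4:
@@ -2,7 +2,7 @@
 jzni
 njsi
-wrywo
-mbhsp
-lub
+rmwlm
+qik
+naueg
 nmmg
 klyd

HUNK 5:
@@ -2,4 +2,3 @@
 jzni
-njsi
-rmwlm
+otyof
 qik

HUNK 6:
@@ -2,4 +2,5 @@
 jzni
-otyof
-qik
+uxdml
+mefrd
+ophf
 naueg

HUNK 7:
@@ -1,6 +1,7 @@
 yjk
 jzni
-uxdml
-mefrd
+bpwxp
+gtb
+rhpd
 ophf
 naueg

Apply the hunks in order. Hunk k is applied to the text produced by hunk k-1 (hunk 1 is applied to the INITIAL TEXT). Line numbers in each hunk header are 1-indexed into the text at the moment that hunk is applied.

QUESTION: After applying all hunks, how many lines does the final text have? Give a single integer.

Answer: 9

Derivation:
Hunk 1: at line 2 remove [cts,bvay,cps] add [njsi,wrywo] -> 7 lines: yjk jzni njsi wrywo phss nmmg klyd
Hunk 2: at line 4 remove [phss] add [vbk] -> 7 lines: yjk jzni njsi wrywo vbk nmmg klyd
Hunk 3: at line 4 remove [vbk] add [mbhsp,lub] -> 8 lines: yjk jzni njsi wrywo mbhsp lub nmmg klyd
Hunk 4: at line 2 remove [wrywo,mbhsp,lub] add [rmwlm,qik,naueg] -> 8 lines: yjk jzni njsi rmwlm qik naueg nmmg klyd
Hunk 5: at line 2 remove [njsi,rmwlm] add [otyof] -> 7 lines: yjk jzni otyof qik naueg nmmg klyd
Hunk 6: at line 2 remove [otyof,qik] add [uxdml,mefrd,ophf] -> 8 lines: yjk jzni uxdml mefrd ophf naueg nmmg klyd
Hunk 7: at line 1 remove [uxdml,mefrd] add [bpwxp,gtb,rhpd] -> 9 lines: yjk jzni bpwxp gtb rhpd ophf naueg nmmg klyd
Final line count: 9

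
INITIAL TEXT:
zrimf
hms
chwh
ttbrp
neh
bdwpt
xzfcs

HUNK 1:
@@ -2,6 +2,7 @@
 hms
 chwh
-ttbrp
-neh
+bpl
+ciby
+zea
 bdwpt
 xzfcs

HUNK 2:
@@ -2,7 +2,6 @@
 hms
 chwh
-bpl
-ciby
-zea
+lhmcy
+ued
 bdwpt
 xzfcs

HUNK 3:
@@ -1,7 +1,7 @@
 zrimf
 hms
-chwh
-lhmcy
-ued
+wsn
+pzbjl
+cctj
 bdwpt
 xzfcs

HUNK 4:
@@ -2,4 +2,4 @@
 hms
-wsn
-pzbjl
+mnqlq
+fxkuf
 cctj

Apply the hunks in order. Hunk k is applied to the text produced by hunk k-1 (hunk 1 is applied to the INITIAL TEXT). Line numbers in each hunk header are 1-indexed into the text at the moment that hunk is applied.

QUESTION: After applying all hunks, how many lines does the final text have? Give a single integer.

Hunk 1: at line 2 remove [ttbrp,neh] add [bpl,ciby,zea] -> 8 lines: zrimf hms chwh bpl ciby zea bdwpt xzfcs
Hunk 2: at line 2 remove [bpl,ciby,zea] add [lhmcy,ued] -> 7 lines: zrimf hms chwh lhmcy ued bdwpt xzfcs
Hunk 3: at line 1 remove [chwh,lhmcy,ued] add [wsn,pzbjl,cctj] -> 7 lines: zrimf hms wsn pzbjl cctj bdwpt xzfcs
Hunk 4: at line 2 remove [wsn,pzbjl] add [mnqlq,fxkuf] -> 7 lines: zrimf hms mnqlq fxkuf cctj bdwpt xzfcs
Final line count: 7

Answer: 7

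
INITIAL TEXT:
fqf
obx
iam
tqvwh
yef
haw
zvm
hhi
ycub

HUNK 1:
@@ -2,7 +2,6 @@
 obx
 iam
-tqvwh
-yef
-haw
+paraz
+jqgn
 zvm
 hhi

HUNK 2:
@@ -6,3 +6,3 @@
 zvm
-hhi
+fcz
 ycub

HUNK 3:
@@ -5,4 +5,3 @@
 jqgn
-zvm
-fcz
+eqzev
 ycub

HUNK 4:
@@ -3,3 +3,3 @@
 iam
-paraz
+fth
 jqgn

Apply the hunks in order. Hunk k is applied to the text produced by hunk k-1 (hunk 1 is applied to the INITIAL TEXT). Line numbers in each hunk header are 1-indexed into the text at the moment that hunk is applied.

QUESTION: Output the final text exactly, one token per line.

Answer: fqf
obx
iam
fth
jqgn
eqzev
ycub

Derivation:
Hunk 1: at line 2 remove [tqvwh,yef,haw] add [paraz,jqgn] -> 8 lines: fqf obx iam paraz jqgn zvm hhi ycub
Hunk 2: at line 6 remove [hhi] add [fcz] -> 8 lines: fqf obx iam paraz jqgn zvm fcz ycub
Hunk 3: at line 5 remove [zvm,fcz] add [eqzev] -> 7 lines: fqf obx iam paraz jqgn eqzev ycub
Hunk 4: at line 3 remove [paraz] add [fth] -> 7 lines: fqf obx iam fth jqgn eqzev ycub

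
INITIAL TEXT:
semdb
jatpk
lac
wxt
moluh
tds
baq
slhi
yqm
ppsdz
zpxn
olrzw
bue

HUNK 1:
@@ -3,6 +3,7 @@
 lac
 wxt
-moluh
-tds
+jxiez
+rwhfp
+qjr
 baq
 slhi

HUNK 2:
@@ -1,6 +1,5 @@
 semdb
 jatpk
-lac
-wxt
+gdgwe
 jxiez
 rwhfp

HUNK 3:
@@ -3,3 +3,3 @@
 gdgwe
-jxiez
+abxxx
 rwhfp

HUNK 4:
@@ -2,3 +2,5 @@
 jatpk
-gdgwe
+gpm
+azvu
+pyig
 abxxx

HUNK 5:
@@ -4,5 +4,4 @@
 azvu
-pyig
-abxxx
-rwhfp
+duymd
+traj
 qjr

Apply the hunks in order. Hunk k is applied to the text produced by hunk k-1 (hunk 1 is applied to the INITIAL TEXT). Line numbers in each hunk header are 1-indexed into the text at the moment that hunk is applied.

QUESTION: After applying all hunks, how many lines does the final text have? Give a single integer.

Hunk 1: at line 3 remove [moluh,tds] add [jxiez,rwhfp,qjr] -> 14 lines: semdb jatpk lac wxt jxiez rwhfp qjr baq slhi yqm ppsdz zpxn olrzw bue
Hunk 2: at line 1 remove [lac,wxt] add [gdgwe] -> 13 lines: semdb jatpk gdgwe jxiez rwhfp qjr baq slhi yqm ppsdz zpxn olrzw bue
Hunk 3: at line 3 remove [jxiez] add [abxxx] -> 13 lines: semdb jatpk gdgwe abxxx rwhfp qjr baq slhi yqm ppsdz zpxn olrzw bue
Hunk 4: at line 2 remove [gdgwe] add [gpm,azvu,pyig] -> 15 lines: semdb jatpk gpm azvu pyig abxxx rwhfp qjr baq slhi yqm ppsdz zpxn olrzw bue
Hunk 5: at line 4 remove [pyig,abxxx,rwhfp] add [duymd,traj] -> 14 lines: semdb jatpk gpm azvu duymd traj qjr baq slhi yqm ppsdz zpxn olrzw bue
Final line count: 14

Answer: 14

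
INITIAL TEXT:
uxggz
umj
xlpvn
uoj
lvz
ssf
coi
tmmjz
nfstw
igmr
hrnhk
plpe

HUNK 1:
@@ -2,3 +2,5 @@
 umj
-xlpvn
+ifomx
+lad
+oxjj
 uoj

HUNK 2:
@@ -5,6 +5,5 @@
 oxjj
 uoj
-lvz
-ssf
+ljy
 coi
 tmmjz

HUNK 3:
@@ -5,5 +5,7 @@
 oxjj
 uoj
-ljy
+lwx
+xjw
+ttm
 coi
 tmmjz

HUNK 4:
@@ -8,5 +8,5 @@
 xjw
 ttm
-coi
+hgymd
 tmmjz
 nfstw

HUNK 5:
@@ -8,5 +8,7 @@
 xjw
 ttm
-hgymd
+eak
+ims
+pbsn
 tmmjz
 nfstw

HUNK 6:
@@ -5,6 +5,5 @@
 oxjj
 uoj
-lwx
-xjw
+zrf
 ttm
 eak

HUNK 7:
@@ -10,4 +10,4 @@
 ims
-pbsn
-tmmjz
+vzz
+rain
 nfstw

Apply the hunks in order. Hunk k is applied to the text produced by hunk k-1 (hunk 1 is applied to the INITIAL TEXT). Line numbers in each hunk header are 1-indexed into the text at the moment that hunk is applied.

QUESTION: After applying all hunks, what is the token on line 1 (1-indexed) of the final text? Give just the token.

Answer: uxggz

Derivation:
Hunk 1: at line 2 remove [xlpvn] add [ifomx,lad,oxjj] -> 14 lines: uxggz umj ifomx lad oxjj uoj lvz ssf coi tmmjz nfstw igmr hrnhk plpe
Hunk 2: at line 5 remove [lvz,ssf] add [ljy] -> 13 lines: uxggz umj ifomx lad oxjj uoj ljy coi tmmjz nfstw igmr hrnhk plpe
Hunk 3: at line 5 remove [ljy] add [lwx,xjw,ttm] -> 15 lines: uxggz umj ifomx lad oxjj uoj lwx xjw ttm coi tmmjz nfstw igmr hrnhk plpe
Hunk 4: at line 8 remove [coi] add [hgymd] -> 15 lines: uxggz umj ifomx lad oxjj uoj lwx xjw ttm hgymd tmmjz nfstw igmr hrnhk plpe
Hunk 5: at line 8 remove [hgymd] add [eak,ims,pbsn] -> 17 lines: uxggz umj ifomx lad oxjj uoj lwx xjw ttm eak ims pbsn tmmjz nfstw igmr hrnhk plpe
Hunk 6: at line 5 remove [lwx,xjw] add [zrf] -> 16 lines: uxggz umj ifomx lad oxjj uoj zrf ttm eak ims pbsn tmmjz nfstw igmr hrnhk plpe
Hunk 7: at line 10 remove [pbsn,tmmjz] add [vzz,rain] -> 16 lines: uxggz umj ifomx lad oxjj uoj zrf ttm eak ims vzz rain nfstw igmr hrnhk plpe
Final line 1: uxggz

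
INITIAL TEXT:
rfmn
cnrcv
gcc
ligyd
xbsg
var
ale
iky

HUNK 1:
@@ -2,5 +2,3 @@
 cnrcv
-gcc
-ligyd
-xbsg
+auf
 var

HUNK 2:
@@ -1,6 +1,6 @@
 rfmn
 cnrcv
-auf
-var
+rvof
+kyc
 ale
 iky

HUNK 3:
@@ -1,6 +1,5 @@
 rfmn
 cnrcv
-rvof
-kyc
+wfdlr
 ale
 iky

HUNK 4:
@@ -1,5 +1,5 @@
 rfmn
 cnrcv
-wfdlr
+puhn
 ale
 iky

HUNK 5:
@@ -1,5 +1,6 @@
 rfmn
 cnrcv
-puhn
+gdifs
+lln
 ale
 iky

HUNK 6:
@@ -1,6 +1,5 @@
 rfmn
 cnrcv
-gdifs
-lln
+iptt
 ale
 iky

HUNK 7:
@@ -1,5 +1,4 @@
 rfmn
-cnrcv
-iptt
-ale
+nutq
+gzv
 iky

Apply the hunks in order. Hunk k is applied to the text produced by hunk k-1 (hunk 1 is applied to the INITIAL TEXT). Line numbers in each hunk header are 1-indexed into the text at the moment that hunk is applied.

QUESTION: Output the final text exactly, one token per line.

Hunk 1: at line 2 remove [gcc,ligyd,xbsg] add [auf] -> 6 lines: rfmn cnrcv auf var ale iky
Hunk 2: at line 1 remove [auf,var] add [rvof,kyc] -> 6 lines: rfmn cnrcv rvof kyc ale iky
Hunk 3: at line 1 remove [rvof,kyc] add [wfdlr] -> 5 lines: rfmn cnrcv wfdlr ale iky
Hunk 4: at line 1 remove [wfdlr] add [puhn] -> 5 lines: rfmn cnrcv puhn ale iky
Hunk 5: at line 1 remove [puhn] add [gdifs,lln] -> 6 lines: rfmn cnrcv gdifs lln ale iky
Hunk 6: at line 1 remove [gdifs,lln] add [iptt] -> 5 lines: rfmn cnrcv iptt ale iky
Hunk 7: at line 1 remove [cnrcv,iptt,ale] add [nutq,gzv] -> 4 lines: rfmn nutq gzv iky

Answer: rfmn
nutq
gzv
iky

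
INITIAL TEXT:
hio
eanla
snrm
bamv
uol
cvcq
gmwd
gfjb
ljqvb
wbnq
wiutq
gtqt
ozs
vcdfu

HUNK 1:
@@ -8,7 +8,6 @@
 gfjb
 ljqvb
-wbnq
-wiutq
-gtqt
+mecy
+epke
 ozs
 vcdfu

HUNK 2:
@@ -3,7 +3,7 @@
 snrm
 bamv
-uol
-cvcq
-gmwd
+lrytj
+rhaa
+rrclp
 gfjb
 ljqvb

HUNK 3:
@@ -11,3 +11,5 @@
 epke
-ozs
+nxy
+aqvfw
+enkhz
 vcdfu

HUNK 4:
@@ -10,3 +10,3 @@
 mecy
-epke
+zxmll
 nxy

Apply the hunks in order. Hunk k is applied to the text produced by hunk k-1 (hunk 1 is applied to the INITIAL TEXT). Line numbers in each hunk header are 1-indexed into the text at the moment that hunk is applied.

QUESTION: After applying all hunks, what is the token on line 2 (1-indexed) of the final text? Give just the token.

Answer: eanla

Derivation:
Hunk 1: at line 8 remove [wbnq,wiutq,gtqt] add [mecy,epke] -> 13 lines: hio eanla snrm bamv uol cvcq gmwd gfjb ljqvb mecy epke ozs vcdfu
Hunk 2: at line 3 remove [uol,cvcq,gmwd] add [lrytj,rhaa,rrclp] -> 13 lines: hio eanla snrm bamv lrytj rhaa rrclp gfjb ljqvb mecy epke ozs vcdfu
Hunk 3: at line 11 remove [ozs] add [nxy,aqvfw,enkhz] -> 15 lines: hio eanla snrm bamv lrytj rhaa rrclp gfjb ljqvb mecy epke nxy aqvfw enkhz vcdfu
Hunk 4: at line 10 remove [epke] add [zxmll] -> 15 lines: hio eanla snrm bamv lrytj rhaa rrclp gfjb ljqvb mecy zxmll nxy aqvfw enkhz vcdfu
Final line 2: eanla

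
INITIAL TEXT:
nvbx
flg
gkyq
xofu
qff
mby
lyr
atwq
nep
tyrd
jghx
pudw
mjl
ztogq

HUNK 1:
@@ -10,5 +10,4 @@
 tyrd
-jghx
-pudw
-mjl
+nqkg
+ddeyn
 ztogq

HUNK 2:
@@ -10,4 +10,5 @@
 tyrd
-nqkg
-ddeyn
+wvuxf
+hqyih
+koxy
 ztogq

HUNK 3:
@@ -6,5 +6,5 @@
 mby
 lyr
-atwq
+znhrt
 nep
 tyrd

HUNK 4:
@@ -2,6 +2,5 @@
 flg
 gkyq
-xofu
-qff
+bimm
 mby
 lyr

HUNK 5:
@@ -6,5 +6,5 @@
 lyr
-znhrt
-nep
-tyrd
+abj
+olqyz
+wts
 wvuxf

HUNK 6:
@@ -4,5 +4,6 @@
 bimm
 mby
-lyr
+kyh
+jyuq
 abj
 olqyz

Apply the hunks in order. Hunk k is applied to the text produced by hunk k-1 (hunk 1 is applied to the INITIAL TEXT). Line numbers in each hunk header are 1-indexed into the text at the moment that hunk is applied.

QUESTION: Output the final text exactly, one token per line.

Answer: nvbx
flg
gkyq
bimm
mby
kyh
jyuq
abj
olqyz
wts
wvuxf
hqyih
koxy
ztogq

Derivation:
Hunk 1: at line 10 remove [jghx,pudw,mjl] add [nqkg,ddeyn] -> 13 lines: nvbx flg gkyq xofu qff mby lyr atwq nep tyrd nqkg ddeyn ztogq
Hunk 2: at line 10 remove [nqkg,ddeyn] add [wvuxf,hqyih,koxy] -> 14 lines: nvbx flg gkyq xofu qff mby lyr atwq nep tyrd wvuxf hqyih koxy ztogq
Hunk 3: at line 6 remove [atwq] add [znhrt] -> 14 lines: nvbx flg gkyq xofu qff mby lyr znhrt nep tyrd wvuxf hqyih koxy ztogq
Hunk 4: at line 2 remove [xofu,qff] add [bimm] -> 13 lines: nvbx flg gkyq bimm mby lyr znhrt nep tyrd wvuxf hqyih koxy ztogq
Hunk 5: at line 6 remove [znhrt,nep,tyrd] add [abj,olqyz,wts] -> 13 lines: nvbx flg gkyq bimm mby lyr abj olqyz wts wvuxf hqyih koxy ztogq
Hunk 6: at line 4 remove [lyr] add [kyh,jyuq] -> 14 lines: nvbx flg gkyq bimm mby kyh jyuq abj olqyz wts wvuxf hqyih koxy ztogq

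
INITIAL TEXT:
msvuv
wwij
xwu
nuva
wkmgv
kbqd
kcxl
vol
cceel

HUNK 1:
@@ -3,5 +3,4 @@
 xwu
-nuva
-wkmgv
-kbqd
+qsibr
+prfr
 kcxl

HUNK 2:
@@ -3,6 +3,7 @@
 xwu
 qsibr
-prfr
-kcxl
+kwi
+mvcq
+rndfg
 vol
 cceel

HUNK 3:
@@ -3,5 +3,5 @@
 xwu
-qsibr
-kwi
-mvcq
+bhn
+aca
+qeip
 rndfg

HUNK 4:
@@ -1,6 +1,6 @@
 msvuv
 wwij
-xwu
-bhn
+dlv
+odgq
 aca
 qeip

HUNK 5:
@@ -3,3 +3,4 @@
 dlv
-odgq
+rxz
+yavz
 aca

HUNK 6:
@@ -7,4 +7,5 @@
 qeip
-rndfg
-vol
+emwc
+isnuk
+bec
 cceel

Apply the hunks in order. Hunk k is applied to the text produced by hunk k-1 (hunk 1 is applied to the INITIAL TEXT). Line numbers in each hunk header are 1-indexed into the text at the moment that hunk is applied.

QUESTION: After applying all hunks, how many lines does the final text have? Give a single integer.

Answer: 11

Derivation:
Hunk 1: at line 3 remove [nuva,wkmgv,kbqd] add [qsibr,prfr] -> 8 lines: msvuv wwij xwu qsibr prfr kcxl vol cceel
Hunk 2: at line 3 remove [prfr,kcxl] add [kwi,mvcq,rndfg] -> 9 lines: msvuv wwij xwu qsibr kwi mvcq rndfg vol cceel
Hunk 3: at line 3 remove [qsibr,kwi,mvcq] add [bhn,aca,qeip] -> 9 lines: msvuv wwij xwu bhn aca qeip rndfg vol cceel
Hunk 4: at line 1 remove [xwu,bhn] add [dlv,odgq] -> 9 lines: msvuv wwij dlv odgq aca qeip rndfg vol cceel
Hunk 5: at line 3 remove [odgq] add [rxz,yavz] -> 10 lines: msvuv wwij dlv rxz yavz aca qeip rndfg vol cceel
Hunk 6: at line 7 remove [rndfg,vol] add [emwc,isnuk,bec] -> 11 lines: msvuv wwij dlv rxz yavz aca qeip emwc isnuk bec cceel
Final line count: 11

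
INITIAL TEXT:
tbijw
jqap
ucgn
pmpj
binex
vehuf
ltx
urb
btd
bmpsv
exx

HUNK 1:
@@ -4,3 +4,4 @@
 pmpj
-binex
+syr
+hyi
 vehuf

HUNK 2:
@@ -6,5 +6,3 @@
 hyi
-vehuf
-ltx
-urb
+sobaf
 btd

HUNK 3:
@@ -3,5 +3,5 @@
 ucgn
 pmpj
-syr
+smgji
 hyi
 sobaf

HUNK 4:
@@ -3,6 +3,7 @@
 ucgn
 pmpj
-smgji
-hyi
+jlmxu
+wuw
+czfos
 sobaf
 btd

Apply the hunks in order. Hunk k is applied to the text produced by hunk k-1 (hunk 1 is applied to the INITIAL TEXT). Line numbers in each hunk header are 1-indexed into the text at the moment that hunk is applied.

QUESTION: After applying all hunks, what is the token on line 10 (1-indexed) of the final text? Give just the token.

Answer: bmpsv

Derivation:
Hunk 1: at line 4 remove [binex] add [syr,hyi] -> 12 lines: tbijw jqap ucgn pmpj syr hyi vehuf ltx urb btd bmpsv exx
Hunk 2: at line 6 remove [vehuf,ltx,urb] add [sobaf] -> 10 lines: tbijw jqap ucgn pmpj syr hyi sobaf btd bmpsv exx
Hunk 3: at line 3 remove [syr] add [smgji] -> 10 lines: tbijw jqap ucgn pmpj smgji hyi sobaf btd bmpsv exx
Hunk 4: at line 3 remove [smgji,hyi] add [jlmxu,wuw,czfos] -> 11 lines: tbijw jqap ucgn pmpj jlmxu wuw czfos sobaf btd bmpsv exx
Final line 10: bmpsv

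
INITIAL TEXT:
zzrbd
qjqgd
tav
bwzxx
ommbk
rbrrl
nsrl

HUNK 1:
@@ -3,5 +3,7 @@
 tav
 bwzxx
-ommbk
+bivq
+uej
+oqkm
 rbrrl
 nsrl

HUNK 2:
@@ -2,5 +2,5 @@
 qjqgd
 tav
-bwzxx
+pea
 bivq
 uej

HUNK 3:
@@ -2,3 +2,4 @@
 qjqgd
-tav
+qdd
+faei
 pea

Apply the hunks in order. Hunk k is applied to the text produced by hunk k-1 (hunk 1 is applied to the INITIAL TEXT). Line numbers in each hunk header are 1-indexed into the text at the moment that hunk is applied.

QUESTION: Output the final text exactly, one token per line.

Answer: zzrbd
qjqgd
qdd
faei
pea
bivq
uej
oqkm
rbrrl
nsrl

Derivation:
Hunk 1: at line 3 remove [ommbk] add [bivq,uej,oqkm] -> 9 lines: zzrbd qjqgd tav bwzxx bivq uej oqkm rbrrl nsrl
Hunk 2: at line 2 remove [bwzxx] add [pea] -> 9 lines: zzrbd qjqgd tav pea bivq uej oqkm rbrrl nsrl
Hunk 3: at line 2 remove [tav] add [qdd,faei] -> 10 lines: zzrbd qjqgd qdd faei pea bivq uej oqkm rbrrl nsrl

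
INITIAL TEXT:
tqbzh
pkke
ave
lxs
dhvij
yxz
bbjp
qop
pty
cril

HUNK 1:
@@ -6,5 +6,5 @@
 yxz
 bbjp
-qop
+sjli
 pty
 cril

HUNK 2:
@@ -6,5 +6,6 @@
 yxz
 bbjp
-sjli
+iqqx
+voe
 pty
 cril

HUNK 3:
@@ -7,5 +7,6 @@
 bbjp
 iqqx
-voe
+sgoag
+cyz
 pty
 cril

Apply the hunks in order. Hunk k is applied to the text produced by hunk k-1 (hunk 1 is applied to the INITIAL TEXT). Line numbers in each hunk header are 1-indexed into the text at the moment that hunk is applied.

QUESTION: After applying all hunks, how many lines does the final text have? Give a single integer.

Answer: 12

Derivation:
Hunk 1: at line 6 remove [qop] add [sjli] -> 10 lines: tqbzh pkke ave lxs dhvij yxz bbjp sjli pty cril
Hunk 2: at line 6 remove [sjli] add [iqqx,voe] -> 11 lines: tqbzh pkke ave lxs dhvij yxz bbjp iqqx voe pty cril
Hunk 3: at line 7 remove [voe] add [sgoag,cyz] -> 12 lines: tqbzh pkke ave lxs dhvij yxz bbjp iqqx sgoag cyz pty cril
Final line count: 12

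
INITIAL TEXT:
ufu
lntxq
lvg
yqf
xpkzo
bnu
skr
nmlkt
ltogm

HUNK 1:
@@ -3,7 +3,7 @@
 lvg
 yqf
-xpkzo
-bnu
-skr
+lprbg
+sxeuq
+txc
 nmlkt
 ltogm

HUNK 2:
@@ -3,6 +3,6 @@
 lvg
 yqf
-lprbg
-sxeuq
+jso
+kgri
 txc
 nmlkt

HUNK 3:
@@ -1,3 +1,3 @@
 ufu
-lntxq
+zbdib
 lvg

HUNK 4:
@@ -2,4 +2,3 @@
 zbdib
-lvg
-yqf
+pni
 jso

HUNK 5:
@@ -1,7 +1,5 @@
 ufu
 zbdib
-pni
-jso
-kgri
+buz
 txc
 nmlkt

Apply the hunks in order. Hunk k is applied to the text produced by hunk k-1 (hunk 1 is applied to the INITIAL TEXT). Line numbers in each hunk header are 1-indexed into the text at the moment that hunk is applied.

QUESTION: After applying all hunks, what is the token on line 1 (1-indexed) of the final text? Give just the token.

Answer: ufu

Derivation:
Hunk 1: at line 3 remove [xpkzo,bnu,skr] add [lprbg,sxeuq,txc] -> 9 lines: ufu lntxq lvg yqf lprbg sxeuq txc nmlkt ltogm
Hunk 2: at line 3 remove [lprbg,sxeuq] add [jso,kgri] -> 9 lines: ufu lntxq lvg yqf jso kgri txc nmlkt ltogm
Hunk 3: at line 1 remove [lntxq] add [zbdib] -> 9 lines: ufu zbdib lvg yqf jso kgri txc nmlkt ltogm
Hunk 4: at line 2 remove [lvg,yqf] add [pni] -> 8 lines: ufu zbdib pni jso kgri txc nmlkt ltogm
Hunk 5: at line 1 remove [pni,jso,kgri] add [buz] -> 6 lines: ufu zbdib buz txc nmlkt ltogm
Final line 1: ufu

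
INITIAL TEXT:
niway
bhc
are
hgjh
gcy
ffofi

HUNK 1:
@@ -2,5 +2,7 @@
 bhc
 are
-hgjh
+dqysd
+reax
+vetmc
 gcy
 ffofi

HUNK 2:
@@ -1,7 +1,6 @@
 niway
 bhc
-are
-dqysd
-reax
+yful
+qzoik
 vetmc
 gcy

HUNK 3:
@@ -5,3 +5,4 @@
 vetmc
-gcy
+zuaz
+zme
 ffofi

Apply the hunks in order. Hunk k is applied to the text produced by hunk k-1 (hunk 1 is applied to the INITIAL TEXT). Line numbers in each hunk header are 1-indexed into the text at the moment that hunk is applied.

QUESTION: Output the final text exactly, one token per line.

Answer: niway
bhc
yful
qzoik
vetmc
zuaz
zme
ffofi

Derivation:
Hunk 1: at line 2 remove [hgjh] add [dqysd,reax,vetmc] -> 8 lines: niway bhc are dqysd reax vetmc gcy ffofi
Hunk 2: at line 1 remove [are,dqysd,reax] add [yful,qzoik] -> 7 lines: niway bhc yful qzoik vetmc gcy ffofi
Hunk 3: at line 5 remove [gcy] add [zuaz,zme] -> 8 lines: niway bhc yful qzoik vetmc zuaz zme ffofi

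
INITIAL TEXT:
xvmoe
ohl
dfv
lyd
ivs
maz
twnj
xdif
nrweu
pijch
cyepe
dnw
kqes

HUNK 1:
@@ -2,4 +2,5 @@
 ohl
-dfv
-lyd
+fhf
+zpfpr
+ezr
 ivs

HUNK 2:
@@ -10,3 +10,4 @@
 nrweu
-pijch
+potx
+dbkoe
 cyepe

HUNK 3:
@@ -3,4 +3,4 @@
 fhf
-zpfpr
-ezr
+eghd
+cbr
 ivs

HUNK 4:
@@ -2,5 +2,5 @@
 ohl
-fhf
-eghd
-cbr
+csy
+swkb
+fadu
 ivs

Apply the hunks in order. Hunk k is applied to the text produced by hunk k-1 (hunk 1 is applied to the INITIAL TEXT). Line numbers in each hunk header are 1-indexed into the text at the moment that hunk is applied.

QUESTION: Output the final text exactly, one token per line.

Answer: xvmoe
ohl
csy
swkb
fadu
ivs
maz
twnj
xdif
nrweu
potx
dbkoe
cyepe
dnw
kqes

Derivation:
Hunk 1: at line 2 remove [dfv,lyd] add [fhf,zpfpr,ezr] -> 14 lines: xvmoe ohl fhf zpfpr ezr ivs maz twnj xdif nrweu pijch cyepe dnw kqes
Hunk 2: at line 10 remove [pijch] add [potx,dbkoe] -> 15 lines: xvmoe ohl fhf zpfpr ezr ivs maz twnj xdif nrweu potx dbkoe cyepe dnw kqes
Hunk 3: at line 3 remove [zpfpr,ezr] add [eghd,cbr] -> 15 lines: xvmoe ohl fhf eghd cbr ivs maz twnj xdif nrweu potx dbkoe cyepe dnw kqes
Hunk 4: at line 2 remove [fhf,eghd,cbr] add [csy,swkb,fadu] -> 15 lines: xvmoe ohl csy swkb fadu ivs maz twnj xdif nrweu potx dbkoe cyepe dnw kqes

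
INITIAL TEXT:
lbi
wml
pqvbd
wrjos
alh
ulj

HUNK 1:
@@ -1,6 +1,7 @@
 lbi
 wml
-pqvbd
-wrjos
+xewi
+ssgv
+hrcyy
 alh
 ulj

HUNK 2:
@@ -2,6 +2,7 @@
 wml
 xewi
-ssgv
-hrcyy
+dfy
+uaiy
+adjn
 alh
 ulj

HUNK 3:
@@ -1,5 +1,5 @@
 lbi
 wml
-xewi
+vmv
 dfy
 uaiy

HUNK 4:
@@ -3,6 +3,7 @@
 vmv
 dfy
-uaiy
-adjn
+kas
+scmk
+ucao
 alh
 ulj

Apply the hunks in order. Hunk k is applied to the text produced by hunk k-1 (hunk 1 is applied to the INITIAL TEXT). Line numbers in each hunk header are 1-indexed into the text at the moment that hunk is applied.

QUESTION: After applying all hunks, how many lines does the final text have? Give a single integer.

Answer: 9

Derivation:
Hunk 1: at line 1 remove [pqvbd,wrjos] add [xewi,ssgv,hrcyy] -> 7 lines: lbi wml xewi ssgv hrcyy alh ulj
Hunk 2: at line 2 remove [ssgv,hrcyy] add [dfy,uaiy,adjn] -> 8 lines: lbi wml xewi dfy uaiy adjn alh ulj
Hunk 3: at line 1 remove [xewi] add [vmv] -> 8 lines: lbi wml vmv dfy uaiy adjn alh ulj
Hunk 4: at line 3 remove [uaiy,adjn] add [kas,scmk,ucao] -> 9 lines: lbi wml vmv dfy kas scmk ucao alh ulj
Final line count: 9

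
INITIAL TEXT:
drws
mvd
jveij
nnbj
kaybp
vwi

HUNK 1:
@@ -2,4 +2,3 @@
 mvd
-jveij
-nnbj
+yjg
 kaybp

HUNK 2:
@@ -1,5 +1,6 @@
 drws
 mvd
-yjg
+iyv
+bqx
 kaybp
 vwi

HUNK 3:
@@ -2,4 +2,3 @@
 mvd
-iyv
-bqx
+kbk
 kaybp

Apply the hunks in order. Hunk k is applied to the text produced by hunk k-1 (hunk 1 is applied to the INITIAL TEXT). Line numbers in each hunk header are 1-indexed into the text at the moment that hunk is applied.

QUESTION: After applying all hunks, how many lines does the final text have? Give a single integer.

Answer: 5

Derivation:
Hunk 1: at line 2 remove [jveij,nnbj] add [yjg] -> 5 lines: drws mvd yjg kaybp vwi
Hunk 2: at line 1 remove [yjg] add [iyv,bqx] -> 6 lines: drws mvd iyv bqx kaybp vwi
Hunk 3: at line 2 remove [iyv,bqx] add [kbk] -> 5 lines: drws mvd kbk kaybp vwi
Final line count: 5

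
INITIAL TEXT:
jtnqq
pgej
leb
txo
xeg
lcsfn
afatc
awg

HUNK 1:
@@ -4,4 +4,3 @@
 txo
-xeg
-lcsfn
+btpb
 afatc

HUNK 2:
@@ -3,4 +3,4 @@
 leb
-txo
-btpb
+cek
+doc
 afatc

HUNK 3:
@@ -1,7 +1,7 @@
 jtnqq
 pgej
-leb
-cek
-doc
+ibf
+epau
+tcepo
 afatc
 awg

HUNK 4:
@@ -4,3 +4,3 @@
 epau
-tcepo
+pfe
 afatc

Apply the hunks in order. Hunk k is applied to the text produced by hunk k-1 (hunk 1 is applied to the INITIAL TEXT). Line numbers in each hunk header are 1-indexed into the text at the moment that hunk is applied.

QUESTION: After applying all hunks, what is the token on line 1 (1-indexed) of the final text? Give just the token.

Hunk 1: at line 4 remove [xeg,lcsfn] add [btpb] -> 7 lines: jtnqq pgej leb txo btpb afatc awg
Hunk 2: at line 3 remove [txo,btpb] add [cek,doc] -> 7 lines: jtnqq pgej leb cek doc afatc awg
Hunk 3: at line 1 remove [leb,cek,doc] add [ibf,epau,tcepo] -> 7 lines: jtnqq pgej ibf epau tcepo afatc awg
Hunk 4: at line 4 remove [tcepo] add [pfe] -> 7 lines: jtnqq pgej ibf epau pfe afatc awg
Final line 1: jtnqq

Answer: jtnqq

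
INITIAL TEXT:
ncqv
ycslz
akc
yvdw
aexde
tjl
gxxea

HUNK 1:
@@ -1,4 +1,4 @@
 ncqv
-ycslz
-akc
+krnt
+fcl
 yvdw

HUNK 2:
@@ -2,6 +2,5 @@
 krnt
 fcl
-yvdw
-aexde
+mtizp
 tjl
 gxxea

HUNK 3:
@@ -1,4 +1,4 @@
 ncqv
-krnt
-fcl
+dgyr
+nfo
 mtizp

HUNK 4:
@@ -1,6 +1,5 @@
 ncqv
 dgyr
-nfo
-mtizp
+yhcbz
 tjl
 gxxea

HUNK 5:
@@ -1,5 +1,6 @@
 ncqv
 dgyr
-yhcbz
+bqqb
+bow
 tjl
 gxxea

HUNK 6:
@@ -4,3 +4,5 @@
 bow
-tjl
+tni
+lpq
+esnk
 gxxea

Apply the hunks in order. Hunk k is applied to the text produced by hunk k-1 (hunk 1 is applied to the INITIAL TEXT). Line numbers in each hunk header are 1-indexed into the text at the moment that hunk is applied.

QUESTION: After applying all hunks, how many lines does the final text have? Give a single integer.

Hunk 1: at line 1 remove [ycslz,akc] add [krnt,fcl] -> 7 lines: ncqv krnt fcl yvdw aexde tjl gxxea
Hunk 2: at line 2 remove [yvdw,aexde] add [mtizp] -> 6 lines: ncqv krnt fcl mtizp tjl gxxea
Hunk 3: at line 1 remove [krnt,fcl] add [dgyr,nfo] -> 6 lines: ncqv dgyr nfo mtizp tjl gxxea
Hunk 4: at line 1 remove [nfo,mtizp] add [yhcbz] -> 5 lines: ncqv dgyr yhcbz tjl gxxea
Hunk 5: at line 1 remove [yhcbz] add [bqqb,bow] -> 6 lines: ncqv dgyr bqqb bow tjl gxxea
Hunk 6: at line 4 remove [tjl] add [tni,lpq,esnk] -> 8 lines: ncqv dgyr bqqb bow tni lpq esnk gxxea
Final line count: 8

Answer: 8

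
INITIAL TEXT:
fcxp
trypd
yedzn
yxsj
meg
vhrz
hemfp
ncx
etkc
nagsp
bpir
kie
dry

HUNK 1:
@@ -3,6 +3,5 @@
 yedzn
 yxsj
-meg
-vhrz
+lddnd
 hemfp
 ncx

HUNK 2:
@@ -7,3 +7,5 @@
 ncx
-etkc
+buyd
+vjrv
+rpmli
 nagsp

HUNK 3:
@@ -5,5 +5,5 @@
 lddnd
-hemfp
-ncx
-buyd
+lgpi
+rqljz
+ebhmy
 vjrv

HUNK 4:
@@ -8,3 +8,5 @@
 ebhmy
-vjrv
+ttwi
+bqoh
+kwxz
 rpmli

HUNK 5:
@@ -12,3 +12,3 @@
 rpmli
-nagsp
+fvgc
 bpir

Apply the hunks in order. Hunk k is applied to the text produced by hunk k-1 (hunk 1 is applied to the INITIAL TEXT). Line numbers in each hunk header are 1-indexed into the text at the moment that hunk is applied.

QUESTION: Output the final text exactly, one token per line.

Answer: fcxp
trypd
yedzn
yxsj
lddnd
lgpi
rqljz
ebhmy
ttwi
bqoh
kwxz
rpmli
fvgc
bpir
kie
dry

Derivation:
Hunk 1: at line 3 remove [meg,vhrz] add [lddnd] -> 12 lines: fcxp trypd yedzn yxsj lddnd hemfp ncx etkc nagsp bpir kie dry
Hunk 2: at line 7 remove [etkc] add [buyd,vjrv,rpmli] -> 14 lines: fcxp trypd yedzn yxsj lddnd hemfp ncx buyd vjrv rpmli nagsp bpir kie dry
Hunk 3: at line 5 remove [hemfp,ncx,buyd] add [lgpi,rqljz,ebhmy] -> 14 lines: fcxp trypd yedzn yxsj lddnd lgpi rqljz ebhmy vjrv rpmli nagsp bpir kie dry
Hunk 4: at line 8 remove [vjrv] add [ttwi,bqoh,kwxz] -> 16 lines: fcxp trypd yedzn yxsj lddnd lgpi rqljz ebhmy ttwi bqoh kwxz rpmli nagsp bpir kie dry
Hunk 5: at line 12 remove [nagsp] add [fvgc] -> 16 lines: fcxp trypd yedzn yxsj lddnd lgpi rqljz ebhmy ttwi bqoh kwxz rpmli fvgc bpir kie dry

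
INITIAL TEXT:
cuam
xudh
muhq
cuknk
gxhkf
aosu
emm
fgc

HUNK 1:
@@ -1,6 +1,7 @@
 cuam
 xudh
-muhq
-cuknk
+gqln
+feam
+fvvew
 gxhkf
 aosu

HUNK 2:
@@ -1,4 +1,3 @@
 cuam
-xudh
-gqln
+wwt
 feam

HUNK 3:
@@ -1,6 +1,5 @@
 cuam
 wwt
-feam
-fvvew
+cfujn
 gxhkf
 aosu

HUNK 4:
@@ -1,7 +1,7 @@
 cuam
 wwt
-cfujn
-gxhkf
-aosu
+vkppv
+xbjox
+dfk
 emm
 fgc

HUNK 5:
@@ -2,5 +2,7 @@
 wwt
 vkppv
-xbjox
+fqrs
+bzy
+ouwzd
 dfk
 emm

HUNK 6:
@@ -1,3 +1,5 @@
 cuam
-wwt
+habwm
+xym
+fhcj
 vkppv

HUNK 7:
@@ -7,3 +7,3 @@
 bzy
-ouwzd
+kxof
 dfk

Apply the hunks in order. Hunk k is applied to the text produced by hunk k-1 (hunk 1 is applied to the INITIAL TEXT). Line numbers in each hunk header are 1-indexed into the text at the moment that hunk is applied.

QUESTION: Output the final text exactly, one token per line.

Hunk 1: at line 1 remove [muhq,cuknk] add [gqln,feam,fvvew] -> 9 lines: cuam xudh gqln feam fvvew gxhkf aosu emm fgc
Hunk 2: at line 1 remove [xudh,gqln] add [wwt] -> 8 lines: cuam wwt feam fvvew gxhkf aosu emm fgc
Hunk 3: at line 1 remove [feam,fvvew] add [cfujn] -> 7 lines: cuam wwt cfujn gxhkf aosu emm fgc
Hunk 4: at line 1 remove [cfujn,gxhkf,aosu] add [vkppv,xbjox,dfk] -> 7 lines: cuam wwt vkppv xbjox dfk emm fgc
Hunk 5: at line 2 remove [xbjox] add [fqrs,bzy,ouwzd] -> 9 lines: cuam wwt vkppv fqrs bzy ouwzd dfk emm fgc
Hunk 6: at line 1 remove [wwt] add [habwm,xym,fhcj] -> 11 lines: cuam habwm xym fhcj vkppv fqrs bzy ouwzd dfk emm fgc
Hunk 7: at line 7 remove [ouwzd] add [kxof] -> 11 lines: cuam habwm xym fhcj vkppv fqrs bzy kxof dfk emm fgc

Answer: cuam
habwm
xym
fhcj
vkppv
fqrs
bzy
kxof
dfk
emm
fgc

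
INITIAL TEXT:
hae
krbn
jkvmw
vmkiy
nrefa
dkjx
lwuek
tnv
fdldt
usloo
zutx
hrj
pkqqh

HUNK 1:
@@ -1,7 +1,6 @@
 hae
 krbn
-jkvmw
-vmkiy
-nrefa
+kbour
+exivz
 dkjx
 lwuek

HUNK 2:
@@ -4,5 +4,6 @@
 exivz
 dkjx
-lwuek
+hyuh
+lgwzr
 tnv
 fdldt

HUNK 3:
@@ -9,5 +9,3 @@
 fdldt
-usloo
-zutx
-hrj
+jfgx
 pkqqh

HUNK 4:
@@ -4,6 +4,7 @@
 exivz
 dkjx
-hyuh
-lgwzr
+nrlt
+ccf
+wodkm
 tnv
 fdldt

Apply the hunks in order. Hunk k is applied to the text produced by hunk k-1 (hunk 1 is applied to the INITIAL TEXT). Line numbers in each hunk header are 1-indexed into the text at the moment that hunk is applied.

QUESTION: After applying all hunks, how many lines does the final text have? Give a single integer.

Hunk 1: at line 1 remove [jkvmw,vmkiy,nrefa] add [kbour,exivz] -> 12 lines: hae krbn kbour exivz dkjx lwuek tnv fdldt usloo zutx hrj pkqqh
Hunk 2: at line 4 remove [lwuek] add [hyuh,lgwzr] -> 13 lines: hae krbn kbour exivz dkjx hyuh lgwzr tnv fdldt usloo zutx hrj pkqqh
Hunk 3: at line 9 remove [usloo,zutx,hrj] add [jfgx] -> 11 lines: hae krbn kbour exivz dkjx hyuh lgwzr tnv fdldt jfgx pkqqh
Hunk 4: at line 4 remove [hyuh,lgwzr] add [nrlt,ccf,wodkm] -> 12 lines: hae krbn kbour exivz dkjx nrlt ccf wodkm tnv fdldt jfgx pkqqh
Final line count: 12

Answer: 12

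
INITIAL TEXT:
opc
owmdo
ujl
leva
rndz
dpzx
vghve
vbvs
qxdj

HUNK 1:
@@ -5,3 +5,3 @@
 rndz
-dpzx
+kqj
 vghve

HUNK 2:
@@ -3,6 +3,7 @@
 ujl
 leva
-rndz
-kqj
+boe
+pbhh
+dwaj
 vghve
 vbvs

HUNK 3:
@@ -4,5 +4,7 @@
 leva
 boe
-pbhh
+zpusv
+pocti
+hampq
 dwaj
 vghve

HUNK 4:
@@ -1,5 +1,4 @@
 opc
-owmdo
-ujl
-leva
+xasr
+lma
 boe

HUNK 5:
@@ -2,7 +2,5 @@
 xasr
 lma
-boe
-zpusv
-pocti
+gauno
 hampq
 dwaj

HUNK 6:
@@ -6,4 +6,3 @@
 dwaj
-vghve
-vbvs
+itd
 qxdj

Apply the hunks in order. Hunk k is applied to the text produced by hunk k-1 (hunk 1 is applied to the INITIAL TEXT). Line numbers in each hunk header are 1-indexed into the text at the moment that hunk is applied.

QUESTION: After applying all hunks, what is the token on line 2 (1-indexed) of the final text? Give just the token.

Hunk 1: at line 5 remove [dpzx] add [kqj] -> 9 lines: opc owmdo ujl leva rndz kqj vghve vbvs qxdj
Hunk 2: at line 3 remove [rndz,kqj] add [boe,pbhh,dwaj] -> 10 lines: opc owmdo ujl leva boe pbhh dwaj vghve vbvs qxdj
Hunk 3: at line 4 remove [pbhh] add [zpusv,pocti,hampq] -> 12 lines: opc owmdo ujl leva boe zpusv pocti hampq dwaj vghve vbvs qxdj
Hunk 4: at line 1 remove [owmdo,ujl,leva] add [xasr,lma] -> 11 lines: opc xasr lma boe zpusv pocti hampq dwaj vghve vbvs qxdj
Hunk 5: at line 2 remove [boe,zpusv,pocti] add [gauno] -> 9 lines: opc xasr lma gauno hampq dwaj vghve vbvs qxdj
Hunk 6: at line 6 remove [vghve,vbvs] add [itd] -> 8 lines: opc xasr lma gauno hampq dwaj itd qxdj
Final line 2: xasr

Answer: xasr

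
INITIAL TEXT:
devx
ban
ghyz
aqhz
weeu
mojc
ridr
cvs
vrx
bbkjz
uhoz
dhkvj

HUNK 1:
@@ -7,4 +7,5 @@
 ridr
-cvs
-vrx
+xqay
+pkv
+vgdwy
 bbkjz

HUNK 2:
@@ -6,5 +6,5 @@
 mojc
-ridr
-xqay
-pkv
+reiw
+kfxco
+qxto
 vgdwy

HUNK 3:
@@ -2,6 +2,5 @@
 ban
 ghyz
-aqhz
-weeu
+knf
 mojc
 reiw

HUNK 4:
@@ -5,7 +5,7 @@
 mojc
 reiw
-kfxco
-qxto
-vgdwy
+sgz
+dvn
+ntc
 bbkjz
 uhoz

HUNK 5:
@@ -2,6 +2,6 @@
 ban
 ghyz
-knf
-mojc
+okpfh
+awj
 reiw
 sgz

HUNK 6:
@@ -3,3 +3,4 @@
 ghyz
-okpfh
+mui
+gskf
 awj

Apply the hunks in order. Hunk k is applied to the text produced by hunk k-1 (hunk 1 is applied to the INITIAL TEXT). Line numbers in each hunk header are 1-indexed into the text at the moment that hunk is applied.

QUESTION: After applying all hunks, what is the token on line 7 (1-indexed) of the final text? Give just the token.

Answer: reiw

Derivation:
Hunk 1: at line 7 remove [cvs,vrx] add [xqay,pkv,vgdwy] -> 13 lines: devx ban ghyz aqhz weeu mojc ridr xqay pkv vgdwy bbkjz uhoz dhkvj
Hunk 2: at line 6 remove [ridr,xqay,pkv] add [reiw,kfxco,qxto] -> 13 lines: devx ban ghyz aqhz weeu mojc reiw kfxco qxto vgdwy bbkjz uhoz dhkvj
Hunk 3: at line 2 remove [aqhz,weeu] add [knf] -> 12 lines: devx ban ghyz knf mojc reiw kfxco qxto vgdwy bbkjz uhoz dhkvj
Hunk 4: at line 5 remove [kfxco,qxto,vgdwy] add [sgz,dvn,ntc] -> 12 lines: devx ban ghyz knf mojc reiw sgz dvn ntc bbkjz uhoz dhkvj
Hunk 5: at line 2 remove [knf,mojc] add [okpfh,awj] -> 12 lines: devx ban ghyz okpfh awj reiw sgz dvn ntc bbkjz uhoz dhkvj
Hunk 6: at line 3 remove [okpfh] add [mui,gskf] -> 13 lines: devx ban ghyz mui gskf awj reiw sgz dvn ntc bbkjz uhoz dhkvj
Final line 7: reiw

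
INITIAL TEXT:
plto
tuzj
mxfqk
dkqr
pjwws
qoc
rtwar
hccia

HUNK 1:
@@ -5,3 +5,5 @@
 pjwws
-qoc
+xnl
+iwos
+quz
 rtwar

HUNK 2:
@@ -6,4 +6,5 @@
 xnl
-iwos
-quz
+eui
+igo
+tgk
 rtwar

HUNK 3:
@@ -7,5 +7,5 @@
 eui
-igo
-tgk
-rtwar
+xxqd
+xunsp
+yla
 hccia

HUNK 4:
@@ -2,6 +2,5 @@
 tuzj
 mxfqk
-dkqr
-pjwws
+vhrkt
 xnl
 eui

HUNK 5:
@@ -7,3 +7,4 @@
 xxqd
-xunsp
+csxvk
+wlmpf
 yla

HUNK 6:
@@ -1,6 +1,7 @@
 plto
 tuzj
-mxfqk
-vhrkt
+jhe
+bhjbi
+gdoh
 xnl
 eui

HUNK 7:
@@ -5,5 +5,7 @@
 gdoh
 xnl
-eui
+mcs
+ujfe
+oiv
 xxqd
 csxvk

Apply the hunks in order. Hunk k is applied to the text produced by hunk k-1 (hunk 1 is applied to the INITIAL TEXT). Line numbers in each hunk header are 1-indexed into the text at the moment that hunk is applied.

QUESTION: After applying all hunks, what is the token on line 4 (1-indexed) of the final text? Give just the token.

Hunk 1: at line 5 remove [qoc] add [xnl,iwos,quz] -> 10 lines: plto tuzj mxfqk dkqr pjwws xnl iwos quz rtwar hccia
Hunk 2: at line 6 remove [iwos,quz] add [eui,igo,tgk] -> 11 lines: plto tuzj mxfqk dkqr pjwws xnl eui igo tgk rtwar hccia
Hunk 3: at line 7 remove [igo,tgk,rtwar] add [xxqd,xunsp,yla] -> 11 lines: plto tuzj mxfqk dkqr pjwws xnl eui xxqd xunsp yla hccia
Hunk 4: at line 2 remove [dkqr,pjwws] add [vhrkt] -> 10 lines: plto tuzj mxfqk vhrkt xnl eui xxqd xunsp yla hccia
Hunk 5: at line 7 remove [xunsp] add [csxvk,wlmpf] -> 11 lines: plto tuzj mxfqk vhrkt xnl eui xxqd csxvk wlmpf yla hccia
Hunk 6: at line 1 remove [mxfqk,vhrkt] add [jhe,bhjbi,gdoh] -> 12 lines: plto tuzj jhe bhjbi gdoh xnl eui xxqd csxvk wlmpf yla hccia
Hunk 7: at line 5 remove [eui] add [mcs,ujfe,oiv] -> 14 lines: plto tuzj jhe bhjbi gdoh xnl mcs ujfe oiv xxqd csxvk wlmpf yla hccia
Final line 4: bhjbi

Answer: bhjbi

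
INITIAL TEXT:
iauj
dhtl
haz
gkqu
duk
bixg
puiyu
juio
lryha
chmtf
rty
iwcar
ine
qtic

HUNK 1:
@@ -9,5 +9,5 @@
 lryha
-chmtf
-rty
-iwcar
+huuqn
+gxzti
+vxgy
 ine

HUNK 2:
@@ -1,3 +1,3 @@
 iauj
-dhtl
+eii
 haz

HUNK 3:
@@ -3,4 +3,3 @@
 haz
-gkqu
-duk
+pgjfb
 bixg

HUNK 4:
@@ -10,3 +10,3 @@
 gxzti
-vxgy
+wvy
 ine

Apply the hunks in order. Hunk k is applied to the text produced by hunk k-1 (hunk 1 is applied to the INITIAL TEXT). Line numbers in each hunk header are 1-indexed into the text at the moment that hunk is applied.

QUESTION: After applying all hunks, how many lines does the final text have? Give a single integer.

Answer: 13

Derivation:
Hunk 1: at line 9 remove [chmtf,rty,iwcar] add [huuqn,gxzti,vxgy] -> 14 lines: iauj dhtl haz gkqu duk bixg puiyu juio lryha huuqn gxzti vxgy ine qtic
Hunk 2: at line 1 remove [dhtl] add [eii] -> 14 lines: iauj eii haz gkqu duk bixg puiyu juio lryha huuqn gxzti vxgy ine qtic
Hunk 3: at line 3 remove [gkqu,duk] add [pgjfb] -> 13 lines: iauj eii haz pgjfb bixg puiyu juio lryha huuqn gxzti vxgy ine qtic
Hunk 4: at line 10 remove [vxgy] add [wvy] -> 13 lines: iauj eii haz pgjfb bixg puiyu juio lryha huuqn gxzti wvy ine qtic
Final line count: 13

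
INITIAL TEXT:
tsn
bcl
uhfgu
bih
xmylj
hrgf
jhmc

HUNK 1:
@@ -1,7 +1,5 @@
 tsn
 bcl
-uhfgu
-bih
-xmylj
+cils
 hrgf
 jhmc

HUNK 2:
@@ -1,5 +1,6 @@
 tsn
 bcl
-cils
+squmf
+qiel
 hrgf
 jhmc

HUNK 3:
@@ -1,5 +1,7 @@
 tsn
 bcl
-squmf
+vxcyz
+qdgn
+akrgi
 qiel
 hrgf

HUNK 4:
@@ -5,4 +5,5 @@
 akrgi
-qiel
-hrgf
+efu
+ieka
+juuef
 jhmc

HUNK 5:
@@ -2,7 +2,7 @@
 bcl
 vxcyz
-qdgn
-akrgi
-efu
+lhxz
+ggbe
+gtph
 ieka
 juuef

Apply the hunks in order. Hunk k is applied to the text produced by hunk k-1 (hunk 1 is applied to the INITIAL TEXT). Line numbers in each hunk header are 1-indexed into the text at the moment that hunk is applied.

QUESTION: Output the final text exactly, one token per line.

Answer: tsn
bcl
vxcyz
lhxz
ggbe
gtph
ieka
juuef
jhmc

Derivation:
Hunk 1: at line 1 remove [uhfgu,bih,xmylj] add [cils] -> 5 lines: tsn bcl cils hrgf jhmc
Hunk 2: at line 1 remove [cils] add [squmf,qiel] -> 6 lines: tsn bcl squmf qiel hrgf jhmc
Hunk 3: at line 1 remove [squmf] add [vxcyz,qdgn,akrgi] -> 8 lines: tsn bcl vxcyz qdgn akrgi qiel hrgf jhmc
Hunk 4: at line 5 remove [qiel,hrgf] add [efu,ieka,juuef] -> 9 lines: tsn bcl vxcyz qdgn akrgi efu ieka juuef jhmc
Hunk 5: at line 2 remove [qdgn,akrgi,efu] add [lhxz,ggbe,gtph] -> 9 lines: tsn bcl vxcyz lhxz ggbe gtph ieka juuef jhmc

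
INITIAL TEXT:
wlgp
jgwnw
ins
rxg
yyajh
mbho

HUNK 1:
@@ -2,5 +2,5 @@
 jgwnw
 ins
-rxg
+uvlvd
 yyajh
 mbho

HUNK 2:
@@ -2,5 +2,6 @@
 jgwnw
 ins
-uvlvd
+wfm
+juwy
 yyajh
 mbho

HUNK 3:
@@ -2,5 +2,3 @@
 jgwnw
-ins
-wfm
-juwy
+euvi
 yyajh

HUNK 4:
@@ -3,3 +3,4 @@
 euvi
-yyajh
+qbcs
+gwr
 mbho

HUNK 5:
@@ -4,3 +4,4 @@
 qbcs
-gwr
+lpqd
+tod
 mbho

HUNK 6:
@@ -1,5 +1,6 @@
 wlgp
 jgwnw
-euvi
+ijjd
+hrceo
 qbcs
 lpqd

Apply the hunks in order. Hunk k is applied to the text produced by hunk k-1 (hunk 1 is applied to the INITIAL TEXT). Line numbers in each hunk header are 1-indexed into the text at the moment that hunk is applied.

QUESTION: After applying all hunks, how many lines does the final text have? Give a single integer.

Answer: 8

Derivation:
Hunk 1: at line 2 remove [rxg] add [uvlvd] -> 6 lines: wlgp jgwnw ins uvlvd yyajh mbho
Hunk 2: at line 2 remove [uvlvd] add [wfm,juwy] -> 7 lines: wlgp jgwnw ins wfm juwy yyajh mbho
Hunk 3: at line 2 remove [ins,wfm,juwy] add [euvi] -> 5 lines: wlgp jgwnw euvi yyajh mbho
Hunk 4: at line 3 remove [yyajh] add [qbcs,gwr] -> 6 lines: wlgp jgwnw euvi qbcs gwr mbho
Hunk 5: at line 4 remove [gwr] add [lpqd,tod] -> 7 lines: wlgp jgwnw euvi qbcs lpqd tod mbho
Hunk 6: at line 1 remove [euvi] add [ijjd,hrceo] -> 8 lines: wlgp jgwnw ijjd hrceo qbcs lpqd tod mbho
Final line count: 8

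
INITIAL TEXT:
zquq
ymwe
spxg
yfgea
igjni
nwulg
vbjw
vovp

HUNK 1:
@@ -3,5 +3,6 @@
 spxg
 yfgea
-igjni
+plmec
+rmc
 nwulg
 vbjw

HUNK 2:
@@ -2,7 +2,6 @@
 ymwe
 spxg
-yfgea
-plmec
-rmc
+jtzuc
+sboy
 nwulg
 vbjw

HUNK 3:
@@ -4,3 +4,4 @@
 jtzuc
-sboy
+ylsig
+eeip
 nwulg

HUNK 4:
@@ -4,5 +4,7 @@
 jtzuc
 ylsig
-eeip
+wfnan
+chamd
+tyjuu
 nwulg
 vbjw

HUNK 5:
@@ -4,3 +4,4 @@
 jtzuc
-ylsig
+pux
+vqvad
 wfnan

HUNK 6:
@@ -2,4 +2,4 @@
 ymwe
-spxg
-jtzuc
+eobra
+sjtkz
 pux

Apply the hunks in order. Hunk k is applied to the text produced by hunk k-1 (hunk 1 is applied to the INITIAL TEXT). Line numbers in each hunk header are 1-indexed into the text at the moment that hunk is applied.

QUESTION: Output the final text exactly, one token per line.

Hunk 1: at line 3 remove [igjni] add [plmec,rmc] -> 9 lines: zquq ymwe spxg yfgea plmec rmc nwulg vbjw vovp
Hunk 2: at line 2 remove [yfgea,plmec,rmc] add [jtzuc,sboy] -> 8 lines: zquq ymwe spxg jtzuc sboy nwulg vbjw vovp
Hunk 3: at line 4 remove [sboy] add [ylsig,eeip] -> 9 lines: zquq ymwe spxg jtzuc ylsig eeip nwulg vbjw vovp
Hunk 4: at line 4 remove [eeip] add [wfnan,chamd,tyjuu] -> 11 lines: zquq ymwe spxg jtzuc ylsig wfnan chamd tyjuu nwulg vbjw vovp
Hunk 5: at line 4 remove [ylsig] add [pux,vqvad] -> 12 lines: zquq ymwe spxg jtzuc pux vqvad wfnan chamd tyjuu nwulg vbjw vovp
Hunk 6: at line 2 remove [spxg,jtzuc] add [eobra,sjtkz] -> 12 lines: zquq ymwe eobra sjtkz pux vqvad wfnan chamd tyjuu nwulg vbjw vovp

Answer: zquq
ymwe
eobra
sjtkz
pux
vqvad
wfnan
chamd
tyjuu
nwulg
vbjw
vovp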